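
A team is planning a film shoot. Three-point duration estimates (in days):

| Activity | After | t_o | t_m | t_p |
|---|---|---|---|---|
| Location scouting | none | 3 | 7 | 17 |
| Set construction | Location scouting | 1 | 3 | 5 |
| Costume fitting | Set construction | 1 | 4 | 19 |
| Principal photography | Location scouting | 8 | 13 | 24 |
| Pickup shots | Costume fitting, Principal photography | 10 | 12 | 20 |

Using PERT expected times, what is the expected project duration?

35 days

te_Location scouting = (3 + 4·7 + 17)/6 = 48/6 = 8
te_Set construction = (1 + 4·3 + 5)/6 = 18/6 = 3
te_Costume fitting = (1 + 4·4 + 19)/6 = 36/6 = 6
te_Principal photography = (8 + 4·13 + 24)/6 = 84/6 = 14
te_Pickup shots = (10 + 4·12 + 20)/6 = 78/6 = 13

Forward pass:
ES_Location scouting = 0; EF_Location scouting = 8
ES_Set construction = 8; EF_Set construction = 8+3 = 11
ES_Costume fitting = 11; EF_Costume fitting = 11+6 = 17
ES_Principal photography = 8; EF_Principal photography = 8+14 = 22
ES_Pickup shots = max(EF_Costume fitting=17, EF_Principal photography=22) = 22; EF_Pickup shots = 22+13 = 35
Expected project duration μ = 35 days. Critical path: Location scouting → Principal photography → Pickup shots.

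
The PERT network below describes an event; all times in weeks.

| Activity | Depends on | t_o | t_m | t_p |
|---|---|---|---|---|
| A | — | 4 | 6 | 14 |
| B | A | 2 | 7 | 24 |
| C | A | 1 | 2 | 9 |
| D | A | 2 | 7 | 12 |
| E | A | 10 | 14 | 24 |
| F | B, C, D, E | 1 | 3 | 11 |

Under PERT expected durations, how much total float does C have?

te_A = (4 + 4·6 + 14)/6 = 42/6 = 7
te_B = (2 + 4·7 + 24)/6 = 54/6 = 9
te_C = (1 + 4·2 + 9)/6 = 18/6 = 3
te_D = (2 + 4·7 + 12)/6 = 42/6 = 7
te_E = (10 + 4·14 + 24)/6 = 90/6 = 15
te_F = (1 + 4·3 + 11)/6 = 24/6 = 4

Forward pass:
ES_A = 0; EF_A = 7
ES_B = 7; EF_B = 7+9 = 16
ES_C = 7; EF_C = 7+3 = 10
ES_D = 7; EF_D = 7+7 = 14
ES_E = 7; EF_E = 7+15 = 22
ES_F = max(EF_B=16, EF_C=10, EF_D=14, EF_E=22) = 22; EF_F = 22+4 = 26
Expected project duration μ = 26 weeks. Critical path: A → E → F.

Backward pass:
LF_F = 26; LS_F = 26−4 = 22
LF_E = LS_F = 22; LS_E = 22−15 = 7
LF_D = LS_F = 22; LS_D = 22−7 = 15
LF_C = LS_F = 22; LS_C = 22−3 = 19
LF_B = LS_F = 22; LS_B = 22−9 = 13
LF_A = min(LS_B=13, LS_C=19, LS_D=15, LS_E=7) = 7; LS_A = 7−7 = 0
Slack_C = LS_C − ES_C = 19 − 7 = 12

12 weeks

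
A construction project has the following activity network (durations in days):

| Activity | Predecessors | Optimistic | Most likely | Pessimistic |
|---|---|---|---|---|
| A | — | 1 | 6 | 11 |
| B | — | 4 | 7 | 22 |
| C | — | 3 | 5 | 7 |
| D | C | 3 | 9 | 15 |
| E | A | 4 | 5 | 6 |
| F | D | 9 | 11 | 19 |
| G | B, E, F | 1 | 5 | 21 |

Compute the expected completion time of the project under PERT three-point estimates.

33 days

te_A = (1 + 4·6 + 11)/6 = 36/6 = 6
te_B = (4 + 4·7 + 22)/6 = 54/6 = 9
te_C = (3 + 4·5 + 7)/6 = 30/6 = 5
te_D = (3 + 4·9 + 15)/6 = 54/6 = 9
te_E = (4 + 4·5 + 6)/6 = 30/6 = 5
te_F = (9 + 4·11 + 19)/6 = 72/6 = 12
te_G = (1 + 4·5 + 21)/6 = 42/6 = 7

Forward pass:
ES_A = 0; EF_A = 6
ES_B = 0; EF_B = 9
ES_C = 0; EF_C = 5
ES_D = 5; EF_D = 5+9 = 14
ES_E = 6; EF_E = 6+5 = 11
ES_F = 14; EF_F = 14+12 = 26
ES_G = max(EF_B=9, EF_E=11, EF_F=26) = 26; EF_G = 26+7 = 33
Expected project duration μ = 33 days. Critical path: C → D → F → G.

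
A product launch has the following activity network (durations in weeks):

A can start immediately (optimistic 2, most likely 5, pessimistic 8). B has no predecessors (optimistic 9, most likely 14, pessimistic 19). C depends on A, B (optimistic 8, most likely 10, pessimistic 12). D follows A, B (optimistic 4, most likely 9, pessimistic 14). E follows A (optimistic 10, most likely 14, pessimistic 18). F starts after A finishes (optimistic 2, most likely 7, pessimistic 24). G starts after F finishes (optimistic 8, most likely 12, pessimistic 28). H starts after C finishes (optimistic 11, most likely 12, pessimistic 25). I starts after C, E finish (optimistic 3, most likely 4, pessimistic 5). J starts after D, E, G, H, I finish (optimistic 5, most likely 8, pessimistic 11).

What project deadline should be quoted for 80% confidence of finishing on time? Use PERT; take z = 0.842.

48.6 weeks

te_A = (2 + 4·5 + 8)/6 = 30/6 = 5; σ²_A = ((8−2)/6)² = 1.000
te_B = (9 + 4·14 + 19)/6 = 84/6 = 14; σ²_B = ((19−9)/6)² = 2.778
te_C = (8 + 4·10 + 12)/6 = 60/6 = 10; σ²_C = ((12−8)/6)² = 0.444
te_D = (4 + 4·9 + 14)/6 = 54/6 = 9; σ²_D = ((14−4)/6)² = 2.778
te_E = (10 + 4·14 + 18)/6 = 84/6 = 14; σ²_E = ((18−10)/6)² = 1.778
te_F = (2 + 4·7 + 24)/6 = 54/6 = 9; σ²_F = ((24−2)/6)² = 13.444
te_G = (8 + 4·12 + 28)/6 = 84/6 = 14; σ²_G = ((28−8)/6)² = 11.111
te_H = (11 + 4·12 + 25)/6 = 84/6 = 14; σ²_H = ((25−11)/6)² = 5.444
te_I = (3 + 4·4 + 5)/6 = 24/6 = 4; σ²_I = ((5−3)/6)² = 0.111
te_J = (5 + 4·8 + 11)/6 = 48/6 = 8; σ²_J = ((11−5)/6)² = 1.000

Forward pass:
ES_A = 0; EF_A = 5
ES_B = 0; EF_B = 14
ES_C = max(EF_A=5, EF_B=14) = 14; EF_C = 14+10 = 24
ES_D = max(EF_A=5, EF_B=14) = 14; EF_D = 14+9 = 23
ES_E = 5; EF_E = 5+14 = 19
ES_F = 5; EF_F = 5+9 = 14
ES_G = 14; EF_G = 14+14 = 28
ES_H = 24; EF_H = 24+14 = 38
ES_I = max(EF_C=24, EF_E=19) = 24; EF_I = 24+4 = 28
ES_J = max(EF_D=23, EF_E=19, EF_G=28, EF_H=38, EF_I=28) = 38; EF_J = 38+8 = 46
Expected project duration μ = 46 weeks. Critical path: B → C → H → J.

Variance along critical path = 2.778 + 0.444 + 5.444 + 1.000 = 9.667; σ = 3.109 weeks.
D = μ + z·σ = 46 + 0.842·3.109 = 48.6 weeks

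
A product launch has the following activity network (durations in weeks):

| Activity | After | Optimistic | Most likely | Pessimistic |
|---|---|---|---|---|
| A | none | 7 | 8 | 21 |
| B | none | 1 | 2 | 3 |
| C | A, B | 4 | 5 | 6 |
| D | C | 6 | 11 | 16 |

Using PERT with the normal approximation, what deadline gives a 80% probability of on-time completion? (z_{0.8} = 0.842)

28.4 weeks

te_A = (7 + 4·8 + 21)/6 = 60/6 = 10; σ²_A = ((21−7)/6)² = 5.444
te_B = (1 + 4·2 + 3)/6 = 12/6 = 2; σ²_B = ((3−1)/6)² = 0.111
te_C = (4 + 4·5 + 6)/6 = 30/6 = 5; σ²_C = ((6−4)/6)² = 0.111
te_D = (6 + 4·11 + 16)/6 = 66/6 = 11; σ²_D = ((16−6)/6)² = 2.778

Forward pass:
ES_A = 0; EF_A = 10
ES_B = 0; EF_B = 2
ES_C = max(EF_A=10, EF_B=2) = 10; EF_C = 10+5 = 15
ES_D = 15; EF_D = 15+11 = 26
Expected project duration μ = 26 weeks. Critical path: A → C → D.

Variance along critical path = 5.444 + 0.111 + 2.778 = 8.333; σ = 2.887 weeks.
D = μ + z·σ = 26 + 0.842·2.887 = 28.4 weeks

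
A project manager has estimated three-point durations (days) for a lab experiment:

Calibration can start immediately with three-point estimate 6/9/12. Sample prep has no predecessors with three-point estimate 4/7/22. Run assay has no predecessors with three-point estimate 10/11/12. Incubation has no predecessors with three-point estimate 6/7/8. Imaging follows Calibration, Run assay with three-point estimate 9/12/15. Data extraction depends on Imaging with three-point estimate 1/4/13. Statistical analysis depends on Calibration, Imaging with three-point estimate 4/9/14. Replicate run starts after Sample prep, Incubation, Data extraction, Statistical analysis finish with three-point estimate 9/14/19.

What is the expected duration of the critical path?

te_Calibration = (6 + 4·9 + 12)/6 = 54/6 = 9
te_Sample prep = (4 + 4·7 + 22)/6 = 54/6 = 9
te_Run assay = (10 + 4·11 + 12)/6 = 66/6 = 11
te_Incubation = (6 + 4·7 + 8)/6 = 42/6 = 7
te_Imaging = (9 + 4·12 + 15)/6 = 72/6 = 12
te_Data extraction = (1 + 4·4 + 13)/6 = 30/6 = 5
te_Statistical analysis = (4 + 4·9 + 14)/6 = 54/6 = 9
te_Replicate run = (9 + 4·14 + 19)/6 = 84/6 = 14

Forward pass:
ES_Calibration = 0; EF_Calibration = 9
ES_Sample prep = 0; EF_Sample prep = 9
ES_Run assay = 0; EF_Run assay = 11
ES_Incubation = 0; EF_Incubation = 7
ES_Imaging = max(EF_Calibration=9, EF_Run assay=11) = 11; EF_Imaging = 11+12 = 23
ES_Data extraction = 23; EF_Data extraction = 23+5 = 28
ES_Statistical analysis = max(EF_Calibration=9, EF_Imaging=23) = 23; EF_Statistical analysis = 23+9 = 32
ES_Replicate run = max(EF_Sample prep=9, EF_Incubation=7, EF_Data extraction=28, EF_Statistical analysis=32) = 32; EF_Replicate run = 32+14 = 46
Expected project duration μ = 46 days. Critical path: Run assay → Imaging → Statistical analysis → Replicate run.

46 days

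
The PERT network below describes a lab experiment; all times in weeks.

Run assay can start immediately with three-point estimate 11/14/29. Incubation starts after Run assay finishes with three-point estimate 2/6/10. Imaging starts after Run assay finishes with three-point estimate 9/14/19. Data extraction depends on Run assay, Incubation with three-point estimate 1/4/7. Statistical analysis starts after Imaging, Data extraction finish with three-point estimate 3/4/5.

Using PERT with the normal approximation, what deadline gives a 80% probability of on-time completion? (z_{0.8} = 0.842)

te_Run assay = (11 + 4·14 + 29)/6 = 96/6 = 16; σ²_Run assay = ((29−11)/6)² = 9.000
te_Incubation = (2 + 4·6 + 10)/6 = 36/6 = 6; σ²_Incubation = ((10−2)/6)² = 1.778
te_Imaging = (9 + 4·14 + 19)/6 = 84/6 = 14; σ²_Imaging = ((19−9)/6)² = 2.778
te_Data extraction = (1 + 4·4 + 7)/6 = 24/6 = 4; σ²_Data extraction = ((7−1)/6)² = 1.000
te_Statistical analysis = (3 + 4·4 + 5)/6 = 24/6 = 4; σ²_Statistical analysis = ((5−3)/6)² = 0.111

Forward pass:
ES_Run assay = 0; EF_Run assay = 16
ES_Incubation = 16; EF_Incubation = 16+6 = 22
ES_Imaging = 16; EF_Imaging = 16+14 = 30
ES_Data extraction = max(EF_Run assay=16, EF_Incubation=22) = 22; EF_Data extraction = 22+4 = 26
ES_Statistical analysis = max(EF_Imaging=30, EF_Data extraction=26) = 30; EF_Statistical analysis = 30+4 = 34
Expected project duration μ = 34 weeks. Critical path: Run assay → Imaging → Statistical analysis.

Variance along critical path = 9.000 + 2.778 + 0.111 = 11.889; σ = 3.448 weeks.
D = μ + z·σ = 34 + 0.842·3.448 = 36.9 weeks

36.9 weeks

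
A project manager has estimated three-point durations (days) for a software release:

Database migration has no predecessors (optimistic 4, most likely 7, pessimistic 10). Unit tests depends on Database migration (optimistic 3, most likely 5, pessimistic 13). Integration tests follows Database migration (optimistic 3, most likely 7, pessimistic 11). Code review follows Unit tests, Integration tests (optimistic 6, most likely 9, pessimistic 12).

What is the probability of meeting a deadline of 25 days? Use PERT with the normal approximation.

te_Database migration = (4 + 4·7 + 10)/6 = 42/6 = 7; σ²_Database migration = ((10−4)/6)² = 1.000
te_Unit tests = (3 + 4·5 + 13)/6 = 36/6 = 6; σ²_Unit tests = ((13−3)/6)² = 2.778
te_Integration tests = (3 + 4·7 + 11)/6 = 42/6 = 7; σ²_Integration tests = ((11−3)/6)² = 1.778
te_Code review = (6 + 4·9 + 12)/6 = 54/6 = 9; σ²_Code review = ((12−6)/6)² = 1.000

Forward pass:
ES_Database migration = 0; EF_Database migration = 7
ES_Unit tests = 7; EF_Unit tests = 7+6 = 13
ES_Integration tests = 7; EF_Integration tests = 7+7 = 14
ES_Code review = max(EF_Unit tests=13, EF_Integration tests=14) = 14; EF_Code review = 14+9 = 23
Expected project duration μ = 23 days. Critical path: Database migration → Integration tests → Code review.

Variance along critical path = 1.000 + 1.778 + 1.000 = 3.778; σ = √3.778 = 1.944 days.
Z = (25 − 23) / 1.944 = 1.029
P(T ≤ 25) = Φ(1.029) ≈ 0.848

0.848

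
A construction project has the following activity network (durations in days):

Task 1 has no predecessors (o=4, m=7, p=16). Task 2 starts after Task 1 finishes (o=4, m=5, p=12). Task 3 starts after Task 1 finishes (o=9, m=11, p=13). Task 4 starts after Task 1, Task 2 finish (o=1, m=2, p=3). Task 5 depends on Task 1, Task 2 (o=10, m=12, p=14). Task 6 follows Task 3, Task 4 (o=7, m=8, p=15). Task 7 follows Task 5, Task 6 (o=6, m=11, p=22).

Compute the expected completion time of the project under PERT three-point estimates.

40 days

te_Task 1 = (4 + 4·7 + 16)/6 = 48/6 = 8
te_Task 2 = (4 + 4·5 + 12)/6 = 36/6 = 6
te_Task 3 = (9 + 4·11 + 13)/6 = 66/6 = 11
te_Task 4 = (1 + 4·2 + 3)/6 = 12/6 = 2
te_Task 5 = (10 + 4·12 + 14)/6 = 72/6 = 12
te_Task 6 = (7 + 4·8 + 15)/6 = 54/6 = 9
te_Task 7 = (6 + 4·11 + 22)/6 = 72/6 = 12

Forward pass:
ES_Task 1 = 0; EF_Task 1 = 8
ES_Task 2 = 8; EF_Task 2 = 8+6 = 14
ES_Task 3 = 8; EF_Task 3 = 8+11 = 19
ES_Task 4 = max(EF_Task 1=8, EF_Task 2=14) = 14; EF_Task 4 = 14+2 = 16
ES_Task 5 = max(EF_Task 1=8, EF_Task 2=14) = 14; EF_Task 5 = 14+12 = 26
ES_Task 6 = max(EF_Task 3=19, EF_Task 4=16) = 19; EF_Task 6 = 19+9 = 28
ES_Task 7 = max(EF_Task 5=26, EF_Task 6=28) = 28; EF_Task 7 = 28+12 = 40
Expected project duration μ = 40 days. Critical path: Task 1 → Task 3 → Task 6 → Task 7.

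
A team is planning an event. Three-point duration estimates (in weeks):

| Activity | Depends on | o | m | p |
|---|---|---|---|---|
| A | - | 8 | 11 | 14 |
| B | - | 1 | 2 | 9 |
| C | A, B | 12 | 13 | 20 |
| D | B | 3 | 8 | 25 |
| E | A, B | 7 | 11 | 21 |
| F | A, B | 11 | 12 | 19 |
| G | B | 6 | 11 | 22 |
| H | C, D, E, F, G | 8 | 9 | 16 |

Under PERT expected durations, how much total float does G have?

10 weeks

te_A = (8 + 4·11 + 14)/6 = 66/6 = 11
te_B = (1 + 4·2 + 9)/6 = 18/6 = 3
te_C = (12 + 4·13 + 20)/6 = 84/6 = 14
te_D = (3 + 4·8 + 25)/6 = 60/6 = 10
te_E = (7 + 4·11 + 21)/6 = 72/6 = 12
te_F = (11 + 4·12 + 19)/6 = 78/6 = 13
te_G = (6 + 4·11 + 22)/6 = 72/6 = 12
te_H = (8 + 4·9 + 16)/6 = 60/6 = 10

Forward pass:
ES_A = 0; EF_A = 11
ES_B = 0; EF_B = 3
ES_C = max(EF_A=11, EF_B=3) = 11; EF_C = 11+14 = 25
ES_D = 3; EF_D = 3+10 = 13
ES_E = max(EF_A=11, EF_B=3) = 11; EF_E = 11+12 = 23
ES_F = max(EF_A=11, EF_B=3) = 11; EF_F = 11+13 = 24
ES_G = 3; EF_G = 3+12 = 15
ES_H = max(EF_C=25, EF_D=13, EF_E=23, EF_F=24, EF_G=15) = 25; EF_H = 25+10 = 35
Expected project duration μ = 35 weeks. Critical path: A → C → H.

Backward pass:
LF_H = 35; LS_H = 35−10 = 25
LF_G = LS_H = 25; LS_G = 25−12 = 13
LF_F = LS_H = 25; LS_F = 25−13 = 12
LF_E = LS_H = 25; LS_E = 25−12 = 13
LF_D = LS_H = 25; LS_D = 25−10 = 15
LF_C = LS_H = 25; LS_C = 25−14 = 11
LF_B = min(LS_C=11, LS_D=15, LS_E=13, LS_F=12, LS_G=13) = 11; LS_B = 11−3 = 8
LF_A = min(LS_C=11, LS_E=13, LS_F=12) = 11; LS_A = 11−11 = 0
Slack_G = LS_G − ES_G = 13 − 3 = 10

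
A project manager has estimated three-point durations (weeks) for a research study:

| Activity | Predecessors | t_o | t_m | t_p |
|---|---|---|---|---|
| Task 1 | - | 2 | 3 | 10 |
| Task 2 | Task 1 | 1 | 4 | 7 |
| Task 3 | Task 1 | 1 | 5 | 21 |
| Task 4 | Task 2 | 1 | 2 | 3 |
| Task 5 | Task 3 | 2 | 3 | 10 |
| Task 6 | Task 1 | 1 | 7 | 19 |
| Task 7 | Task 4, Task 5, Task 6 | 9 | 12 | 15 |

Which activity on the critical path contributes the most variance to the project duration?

Task 3

te_Task 1 = (2 + 4·3 + 10)/6 = 24/6 = 4; σ²_Task 1 = ((10−2)/6)² = 1.778
te_Task 2 = (1 + 4·4 + 7)/6 = 24/6 = 4; σ²_Task 2 = ((7−1)/6)² = 1.000
te_Task 3 = (1 + 4·5 + 21)/6 = 42/6 = 7; σ²_Task 3 = ((21−1)/6)² = 11.111
te_Task 4 = (1 + 4·2 + 3)/6 = 12/6 = 2; σ²_Task 4 = ((3−1)/6)² = 0.111
te_Task 5 = (2 + 4·3 + 10)/6 = 24/6 = 4; σ²_Task 5 = ((10−2)/6)² = 1.778
te_Task 6 = (1 + 4·7 + 19)/6 = 48/6 = 8; σ²_Task 6 = ((19−1)/6)² = 9.000
te_Task 7 = (9 + 4·12 + 15)/6 = 72/6 = 12; σ²_Task 7 = ((15−9)/6)² = 1.000

Forward pass:
ES_Task 1 = 0; EF_Task 1 = 4
ES_Task 2 = 4; EF_Task 2 = 4+4 = 8
ES_Task 3 = 4; EF_Task 3 = 4+7 = 11
ES_Task 4 = 8; EF_Task 4 = 8+2 = 10
ES_Task 5 = 11; EF_Task 5 = 11+4 = 15
ES_Task 6 = 4; EF_Task 6 = 4+8 = 12
ES_Task 7 = max(EF_Task 4=10, EF_Task 5=15, EF_Task 6=12) = 15; EF_Task 7 = 15+12 = 27
Expected project duration μ = 27 weeks. Critical path: Task 1 → Task 3 → Task 5 → Task 7.

Variances on critical path: σ²_Task 1=1.778, σ²_Task 3=11.111, σ²_Task 5=1.778, σ²_Task 7=1.000.
Largest is σ²_Task 3 = 11.111.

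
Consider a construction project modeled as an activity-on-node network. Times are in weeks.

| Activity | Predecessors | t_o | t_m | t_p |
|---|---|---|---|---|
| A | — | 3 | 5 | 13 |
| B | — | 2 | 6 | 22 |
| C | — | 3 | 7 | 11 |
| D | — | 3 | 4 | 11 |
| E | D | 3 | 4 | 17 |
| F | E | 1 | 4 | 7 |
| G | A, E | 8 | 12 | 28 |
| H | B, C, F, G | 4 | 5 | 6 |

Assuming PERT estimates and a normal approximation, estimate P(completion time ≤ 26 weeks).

0.176

te_A = (3 + 4·5 + 13)/6 = 36/6 = 6; σ²_A = ((13−3)/6)² = 2.778
te_B = (2 + 4·6 + 22)/6 = 48/6 = 8; σ²_B = ((22−2)/6)² = 11.111
te_C = (3 + 4·7 + 11)/6 = 42/6 = 7; σ²_C = ((11−3)/6)² = 1.778
te_D = (3 + 4·4 + 11)/6 = 30/6 = 5; σ²_D = ((11−3)/6)² = 1.778
te_E = (3 + 4·4 + 17)/6 = 36/6 = 6; σ²_E = ((17−3)/6)² = 5.444
te_F = (1 + 4·4 + 7)/6 = 24/6 = 4; σ²_F = ((7−1)/6)² = 1.000
te_G = (8 + 4·12 + 28)/6 = 84/6 = 14; σ²_G = ((28−8)/6)² = 11.111
te_H = (4 + 4·5 + 6)/6 = 30/6 = 5; σ²_H = ((6−4)/6)² = 0.111

Forward pass:
ES_A = 0; EF_A = 6
ES_B = 0; EF_B = 8
ES_C = 0; EF_C = 7
ES_D = 0; EF_D = 5
ES_E = 5; EF_E = 5+6 = 11
ES_F = 11; EF_F = 11+4 = 15
ES_G = max(EF_A=6, EF_E=11) = 11; EF_G = 11+14 = 25
ES_H = max(EF_B=8, EF_C=7, EF_F=15, EF_G=25) = 25; EF_H = 25+5 = 30
Expected project duration μ = 30 weeks. Critical path: D → E → G → H.

Variance along critical path = 1.778 + 5.444 + 11.111 + 0.111 = 18.444; σ = √18.444 = 4.295 weeks.
Z = (26 − 30) / 4.295 = -0.931
P(T ≤ 26) = Φ(-0.931) ≈ 0.176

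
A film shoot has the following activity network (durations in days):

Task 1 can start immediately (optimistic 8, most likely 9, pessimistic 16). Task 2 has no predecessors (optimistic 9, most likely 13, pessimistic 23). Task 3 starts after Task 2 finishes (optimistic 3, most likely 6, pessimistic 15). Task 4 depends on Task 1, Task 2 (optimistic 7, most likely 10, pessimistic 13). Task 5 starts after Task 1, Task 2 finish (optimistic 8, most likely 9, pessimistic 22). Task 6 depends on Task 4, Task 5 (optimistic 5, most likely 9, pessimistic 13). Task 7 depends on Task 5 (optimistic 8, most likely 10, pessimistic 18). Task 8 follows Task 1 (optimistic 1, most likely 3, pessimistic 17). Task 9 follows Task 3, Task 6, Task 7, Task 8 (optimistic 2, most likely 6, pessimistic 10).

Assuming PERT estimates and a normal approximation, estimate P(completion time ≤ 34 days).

te_Task 1 = (8 + 4·9 + 16)/6 = 60/6 = 10; σ²_Task 1 = ((16−8)/6)² = 1.778
te_Task 2 = (9 + 4·13 + 23)/6 = 84/6 = 14; σ²_Task 2 = ((23−9)/6)² = 5.444
te_Task 3 = (3 + 4·6 + 15)/6 = 42/6 = 7; σ²_Task 3 = ((15−3)/6)² = 4.000
te_Task 4 = (7 + 4·10 + 13)/6 = 60/6 = 10; σ²_Task 4 = ((13−7)/6)² = 1.000
te_Task 5 = (8 + 4·9 + 22)/6 = 66/6 = 11; σ²_Task 5 = ((22−8)/6)² = 5.444
te_Task 6 = (5 + 4·9 + 13)/6 = 54/6 = 9; σ²_Task 6 = ((13−5)/6)² = 1.778
te_Task 7 = (8 + 4·10 + 18)/6 = 66/6 = 11; σ²_Task 7 = ((18−8)/6)² = 2.778
te_Task 8 = (1 + 4·3 + 17)/6 = 30/6 = 5; σ²_Task 8 = ((17−1)/6)² = 7.111
te_Task 9 = (2 + 4·6 + 10)/6 = 36/6 = 6; σ²_Task 9 = ((10−2)/6)² = 1.778

Forward pass:
ES_Task 1 = 0; EF_Task 1 = 10
ES_Task 2 = 0; EF_Task 2 = 14
ES_Task 3 = 14; EF_Task 3 = 14+7 = 21
ES_Task 4 = max(EF_Task 1=10, EF_Task 2=14) = 14; EF_Task 4 = 14+10 = 24
ES_Task 5 = max(EF_Task 1=10, EF_Task 2=14) = 14; EF_Task 5 = 14+11 = 25
ES_Task 6 = max(EF_Task 4=24, EF_Task 5=25) = 25; EF_Task 6 = 25+9 = 34
ES_Task 7 = 25; EF_Task 7 = 25+11 = 36
ES_Task 8 = 10; EF_Task 8 = 10+5 = 15
ES_Task 9 = max(EF_Task 3=21, EF_Task 6=34, EF_Task 7=36, EF_Task 8=15) = 36; EF_Task 9 = 36+6 = 42
Expected project duration μ = 42 days. Critical path: Task 2 → Task 5 → Task 7 → Task 9.

Variance along critical path = 5.444 + 5.444 + 2.778 + 1.778 = 15.444; σ = √15.444 = 3.930 days.
Z = (34 − 42) / 3.930 = -2.036
P(T ≤ 34) = Φ(-2.036) ≈ 0.021

0.021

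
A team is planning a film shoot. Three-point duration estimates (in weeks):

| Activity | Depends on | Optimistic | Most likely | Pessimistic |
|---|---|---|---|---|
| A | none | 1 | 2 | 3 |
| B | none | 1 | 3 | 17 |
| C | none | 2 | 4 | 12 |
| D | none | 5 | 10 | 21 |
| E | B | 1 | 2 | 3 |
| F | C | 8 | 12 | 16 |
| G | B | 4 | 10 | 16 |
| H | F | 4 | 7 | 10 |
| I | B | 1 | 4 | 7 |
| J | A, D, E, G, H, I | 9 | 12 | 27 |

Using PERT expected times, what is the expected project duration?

te_A = (1 + 4·2 + 3)/6 = 12/6 = 2
te_B = (1 + 4·3 + 17)/6 = 30/6 = 5
te_C = (2 + 4·4 + 12)/6 = 30/6 = 5
te_D = (5 + 4·10 + 21)/6 = 66/6 = 11
te_E = (1 + 4·2 + 3)/6 = 12/6 = 2
te_F = (8 + 4·12 + 16)/6 = 72/6 = 12
te_G = (4 + 4·10 + 16)/6 = 60/6 = 10
te_H = (4 + 4·7 + 10)/6 = 42/6 = 7
te_I = (1 + 4·4 + 7)/6 = 24/6 = 4
te_J = (9 + 4·12 + 27)/6 = 84/6 = 14

Forward pass:
ES_A = 0; EF_A = 2
ES_B = 0; EF_B = 5
ES_C = 0; EF_C = 5
ES_D = 0; EF_D = 11
ES_E = 5; EF_E = 5+2 = 7
ES_F = 5; EF_F = 5+12 = 17
ES_G = 5; EF_G = 5+10 = 15
ES_H = 17; EF_H = 17+7 = 24
ES_I = 5; EF_I = 5+4 = 9
ES_J = max(EF_A=2, EF_D=11, EF_E=7, EF_G=15, EF_H=24, EF_I=9) = 24; EF_J = 24+14 = 38
Expected project duration μ = 38 weeks. Critical path: C → F → H → J.

38 weeks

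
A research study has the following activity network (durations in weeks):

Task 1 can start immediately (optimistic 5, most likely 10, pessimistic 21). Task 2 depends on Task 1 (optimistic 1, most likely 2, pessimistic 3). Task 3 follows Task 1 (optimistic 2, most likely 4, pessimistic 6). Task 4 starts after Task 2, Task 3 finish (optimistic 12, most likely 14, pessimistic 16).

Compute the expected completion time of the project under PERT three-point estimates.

te_Task 1 = (5 + 4·10 + 21)/6 = 66/6 = 11
te_Task 2 = (1 + 4·2 + 3)/6 = 12/6 = 2
te_Task 3 = (2 + 4·4 + 6)/6 = 24/6 = 4
te_Task 4 = (12 + 4·14 + 16)/6 = 84/6 = 14

Forward pass:
ES_Task 1 = 0; EF_Task 1 = 11
ES_Task 2 = 11; EF_Task 2 = 11+2 = 13
ES_Task 3 = 11; EF_Task 3 = 11+4 = 15
ES_Task 4 = max(EF_Task 2=13, EF_Task 3=15) = 15; EF_Task 4 = 15+14 = 29
Expected project duration μ = 29 weeks. Critical path: Task 1 → Task 3 → Task 4.

29 weeks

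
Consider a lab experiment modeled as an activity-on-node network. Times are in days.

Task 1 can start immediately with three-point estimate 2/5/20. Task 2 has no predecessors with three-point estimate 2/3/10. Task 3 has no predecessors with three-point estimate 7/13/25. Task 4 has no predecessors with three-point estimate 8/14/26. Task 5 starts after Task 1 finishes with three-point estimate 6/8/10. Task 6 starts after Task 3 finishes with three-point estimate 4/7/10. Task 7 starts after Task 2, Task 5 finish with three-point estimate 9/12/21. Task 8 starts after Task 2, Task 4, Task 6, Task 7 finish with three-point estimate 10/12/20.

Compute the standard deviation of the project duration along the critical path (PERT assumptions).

4.03 days

te_Task 1 = (2 + 4·5 + 20)/6 = 42/6 = 7; σ²_Task 1 = ((20−2)/6)² = 9.000
te_Task 2 = (2 + 4·3 + 10)/6 = 24/6 = 4; σ²_Task 2 = ((10−2)/6)² = 1.778
te_Task 3 = (7 + 4·13 + 25)/6 = 84/6 = 14; σ²_Task 3 = ((25−7)/6)² = 9.000
te_Task 4 = (8 + 4·14 + 26)/6 = 90/6 = 15; σ²_Task 4 = ((26−8)/6)² = 9.000
te_Task 5 = (6 + 4·8 + 10)/6 = 48/6 = 8; σ²_Task 5 = ((10−6)/6)² = 0.444
te_Task 6 = (4 + 4·7 + 10)/6 = 42/6 = 7; σ²_Task 6 = ((10−4)/6)² = 1.000
te_Task 7 = (9 + 4·12 + 21)/6 = 78/6 = 13; σ²_Task 7 = ((21−9)/6)² = 4.000
te_Task 8 = (10 + 4·12 + 20)/6 = 78/6 = 13; σ²_Task 8 = ((20−10)/6)² = 2.778

Forward pass:
ES_Task 1 = 0; EF_Task 1 = 7
ES_Task 2 = 0; EF_Task 2 = 4
ES_Task 3 = 0; EF_Task 3 = 14
ES_Task 4 = 0; EF_Task 4 = 15
ES_Task 5 = 7; EF_Task 5 = 7+8 = 15
ES_Task 6 = 14; EF_Task 6 = 14+7 = 21
ES_Task 7 = max(EF_Task 2=4, EF_Task 5=15) = 15; EF_Task 7 = 15+13 = 28
ES_Task 8 = max(EF_Task 2=4, EF_Task 4=15, EF_Task 6=21, EF_Task 7=28) = 28; EF_Task 8 = 28+13 = 41
Expected project duration μ = 41 days. Critical path: Task 1 → Task 5 → Task 7 → Task 8.

Variance along critical path = 9.000 + 0.444 + 4.000 + 2.778 = 16.222
σ = √16.222 = 4.028 days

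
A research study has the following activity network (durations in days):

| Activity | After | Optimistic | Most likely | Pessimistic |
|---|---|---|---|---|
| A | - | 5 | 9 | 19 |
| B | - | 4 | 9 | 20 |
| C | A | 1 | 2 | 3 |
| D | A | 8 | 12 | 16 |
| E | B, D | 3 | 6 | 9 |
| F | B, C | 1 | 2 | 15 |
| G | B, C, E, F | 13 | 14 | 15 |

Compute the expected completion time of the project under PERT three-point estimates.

42 days

te_A = (5 + 4·9 + 19)/6 = 60/6 = 10
te_B = (4 + 4·9 + 20)/6 = 60/6 = 10
te_C = (1 + 4·2 + 3)/6 = 12/6 = 2
te_D = (8 + 4·12 + 16)/6 = 72/6 = 12
te_E = (3 + 4·6 + 9)/6 = 36/6 = 6
te_F = (1 + 4·2 + 15)/6 = 24/6 = 4
te_G = (13 + 4·14 + 15)/6 = 84/6 = 14

Forward pass:
ES_A = 0; EF_A = 10
ES_B = 0; EF_B = 10
ES_C = 10; EF_C = 10+2 = 12
ES_D = 10; EF_D = 10+12 = 22
ES_E = max(EF_B=10, EF_D=22) = 22; EF_E = 22+6 = 28
ES_F = max(EF_B=10, EF_C=12) = 12; EF_F = 12+4 = 16
ES_G = max(EF_B=10, EF_C=12, EF_E=28, EF_F=16) = 28; EF_G = 28+14 = 42
Expected project duration μ = 42 days. Critical path: A → D → E → G.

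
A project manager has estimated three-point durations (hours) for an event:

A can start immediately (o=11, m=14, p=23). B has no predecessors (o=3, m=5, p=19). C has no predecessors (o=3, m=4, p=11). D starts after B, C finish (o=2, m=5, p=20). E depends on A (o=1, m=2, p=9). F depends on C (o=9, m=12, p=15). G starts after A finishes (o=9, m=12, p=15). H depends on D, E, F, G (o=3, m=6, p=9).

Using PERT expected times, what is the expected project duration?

33 hours

te_A = (11 + 4·14 + 23)/6 = 90/6 = 15
te_B = (3 + 4·5 + 19)/6 = 42/6 = 7
te_C = (3 + 4·4 + 11)/6 = 30/6 = 5
te_D = (2 + 4·5 + 20)/6 = 42/6 = 7
te_E = (1 + 4·2 + 9)/6 = 18/6 = 3
te_F = (9 + 4·12 + 15)/6 = 72/6 = 12
te_G = (9 + 4·12 + 15)/6 = 72/6 = 12
te_H = (3 + 4·6 + 9)/6 = 36/6 = 6

Forward pass:
ES_A = 0; EF_A = 15
ES_B = 0; EF_B = 7
ES_C = 0; EF_C = 5
ES_D = max(EF_B=7, EF_C=5) = 7; EF_D = 7+7 = 14
ES_E = 15; EF_E = 15+3 = 18
ES_F = 5; EF_F = 5+12 = 17
ES_G = 15; EF_G = 15+12 = 27
ES_H = max(EF_D=14, EF_E=18, EF_F=17, EF_G=27) = 27; EF_H = 27+6 = 33
Expected project duration μ = 33 hours. Critical path: A → G → H.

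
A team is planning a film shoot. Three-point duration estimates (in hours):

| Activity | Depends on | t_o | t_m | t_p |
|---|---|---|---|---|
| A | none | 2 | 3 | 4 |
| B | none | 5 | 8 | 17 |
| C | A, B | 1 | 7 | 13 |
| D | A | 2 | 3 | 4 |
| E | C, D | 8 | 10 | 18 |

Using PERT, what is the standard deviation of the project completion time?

te_A = (2 + 4·3 + 4)/6 = 18/6 = 3; σ²_A = ((4−2)/6)² = 0.111
te_B = (5 + 4·8 + 17)/6 = 54/6 = 9; σ²_B = ((17−5)/6)² = 4.000
te_C = (1 + 4·7 + 13)/6 = 42/6 = 7; σ²_C = ((13−1)/6)² = 4.000
te_D = (2 + 4·3 + 4)/6 = 18/6 = 3; σ²_D = ((4−2)/6)² = 0.111
te_E = (8 + 4·10 + 18)/6 = 66/6 = 11; σ²_E = ((18−8)/6)² = 2.778

Forward pass:
ES_A = 0; EF_A = 3
ES_B = 0; EF_B = 9
ES_C = max(EF_A=3, EF_B=9) = 9; EF_C = 9+7 = 16
ES_D = 3; EF_D = 3+3 = 6
ES_E = max(EF_C=16, EF_D=6) = 16; EF_E = 16+11 = 27
Expected project duration μ = 27 hours. Critical path: B → C → E.

Variance along critical path = 4.000 + 4.000 + 2.778 = 10.778
σ = √10.778 = 3.283 hours

3.28 hours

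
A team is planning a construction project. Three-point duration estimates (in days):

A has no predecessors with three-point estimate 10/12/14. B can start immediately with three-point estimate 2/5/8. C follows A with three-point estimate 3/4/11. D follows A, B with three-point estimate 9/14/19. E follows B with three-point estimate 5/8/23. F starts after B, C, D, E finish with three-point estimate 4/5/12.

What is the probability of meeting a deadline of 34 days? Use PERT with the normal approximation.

te_A = (10 + 4·12 + 14)/6 = 72/6 = 12; σ²_A = ((14−10)/6)² = 0.444
te_B = (2 + 4·5 + 8)/6 = 30/6 = 5; σ²_B = ((8−2)/6)² = 1.000
te_C = (3 + 4·4 + 11)/6 = 30/6 = 5; σ²_C = ((11−3)/6)² = 1.778
te_D = (9 + 4·14 + 19)/6 = 84/6 = 14; σ²_D = ((19−9)/6)² = 2.778
te_E = (5 + 4·8 + 23)/6 = 60/6 = 10; σ²_E = ((23−5)/6)² = 9.000
te_F = (4 + 4·5 + 12)/6 = 36/6 = 6; σ²_F = ((12−4)/6)² = 1.778

Forward pass:
ES_A = 0; EF_A = 12
ES_B = 0; EF_B = 5
ES_C = 12; EF_C = 12+5 = 17
ES_D = max(EF_A=12, EF_B=5) = 12; EF_D = 12+14 = 26
ES_E = 5; EF_E = 5+10 = 15
ES_F = max(EF_B=5, EF_C=17, EF_D=26, EF_E=15) = 26; EF_F = 26+6 = 32
Expected project duration μ = 32 days. Critical path: A → D → F.

Variance along critical path = 0.444 + 2.778 + 1.778 = 5.000; σ = √5.000 = 2.236 days.
Z = (34 − 32) / 2.236 = 0.894
P(T ≤ 34) = Φ(0.894) ≈ 0.814

0.814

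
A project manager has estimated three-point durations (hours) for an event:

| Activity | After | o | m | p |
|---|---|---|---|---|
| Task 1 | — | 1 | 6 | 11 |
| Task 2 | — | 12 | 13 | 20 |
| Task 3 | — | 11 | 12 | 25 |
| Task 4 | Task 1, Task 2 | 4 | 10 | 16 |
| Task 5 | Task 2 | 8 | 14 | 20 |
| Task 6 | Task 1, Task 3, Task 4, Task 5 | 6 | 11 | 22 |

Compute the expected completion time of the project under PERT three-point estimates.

40 hours

te_Task 1 = (1 + 4·6 + 11)/6 = 36/6 = 6
te_Task 2 = (12 + 4·13 + 20)/6 = 84/6 = 14
te_Task 3 = (11 + 4·12 + 25)/6 = 84/6 = 14
te_Task 4 = (4 + 4·10 + 16)/6 = 60/6 = 10
te_Task 5 = (8 + 4·14 + 20)/6 = 84/6 = 14
te_Task 6 = (6 + 4·11 + 22)/6 = 72/6 = 12

Forward pass:
ES_Task 1 = 0; EF_Task 1 = 6
ES_Task 2 = 0; EF_Task 2 = 14
ES_Task 3 = 0; EF_Task 3 = 14
ES_Task 4 = max(EF_Task 1=6, EF_Task 2=14) = 14; EF_Task 4 = 14+10 = 24
ES_Task 5 = 14; EF_Task 5 = 14+14 = 28
ES_Task 6 = max(EF_Task 1=6, EF_Task 3=14, EF_Task 4=24, EF_Task 5=28) = 28; EF_Task 6 = 28+12 = 40
Expected project duration μ = 40 hours. Critical path: Task 2 → Task 5 → Task 6.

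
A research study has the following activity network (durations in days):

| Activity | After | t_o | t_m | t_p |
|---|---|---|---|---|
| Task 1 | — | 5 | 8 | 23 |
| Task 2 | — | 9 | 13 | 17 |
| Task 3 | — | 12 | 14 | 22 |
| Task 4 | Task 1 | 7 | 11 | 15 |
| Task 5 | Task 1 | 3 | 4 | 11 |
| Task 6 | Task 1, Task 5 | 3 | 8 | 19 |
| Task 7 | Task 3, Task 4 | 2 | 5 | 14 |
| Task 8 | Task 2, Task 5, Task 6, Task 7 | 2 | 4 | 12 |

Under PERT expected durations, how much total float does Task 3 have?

te_Task 1 = (5 + 4·8 + 23)/6 = 60/6 = 10
te_Task 2 = (9 + 4·13 + 17)/6 = 78/6 = 13
te_Task 3 = (12 + 4·14 + 22)/6 = 90/6 = 15
te_Task 4 = (7 + 4·11 + 15)/6 = 66/6 = 11
te_Task 5 = (3 + 4·4 + 11)/6 = 30/6 = 5
te_Task 6 = (3 + 4·8 + 19)/6 = 54/6 = 9
te_Task 7 = (2 + 4·5 + 14)/6 = 36/6 = 6
te_Task 8 = (2 + 4·4 + 12)/6 = 30/6 = 5

Forward pass:
ES_Task 1 = 0; EF_Task 1 = 10
ES_Task 2 = 0; EF_Task 2 = 13
ES_Task 3 = 0; EF_Task 3 = 15
ES_Task 4 = 10; EF_Task 4 = 10+11 = 21
ES_Task 5 = 10; EF_Task 5 = 10+5 = 15
ES_Task 6 = max(EF_Task 1=10, EF_Task 5=15) = 15; EF_Task 6 = 15+9 = 24
ES_Task 7 = max(EF_Task 3=15, EF_Task 4=21) = 21; EF_Task 7 = 21+6 = 27
ES_Task 8 = max(EF_Task 2=13, EF_Task 5=15, EF_Task 6=24, EF_Task 7=27) = 27; EF_Task 8 = 27+5 = 32
Expected project duration μ = 32 days. Critical path: Task 1 → Task 4 → Task 7 → Task 8.

Backward pass:
LF_Task 8 = 32; LS_Task 8 = 32−5 = 27
LF_Task 7 = LS_Task 8 = 27; LS_Task 7 = 27−6 = 21
LF_Task 6 = LS_Task 8 = 27; LS_Task 6 = 27−9 = 18
LF_Task 5 = min(LS_Task 6=18, LS_Task 8=27) = 18; LS_Task 5 = 18−5 = 13
LF_Task 4 = LS_Task 7 = 21; LS_Task 4 = 21−11 = 10
LF_Task 3 = LS_Task 7 = 21; LS_Task 3 = 21−15 = 6
LF_Task 2 = LS_Task 8 = 27; LS_Task 2 = 27−13 = 14
LF_Task 1 = min(LS_Task 4=10, LS_Task 5=13, LS_Task 6=18) = 10; LS_Task 1 = 10−10 = 0
Slack_Task 3 = LS_Task 3 − ES_Task 3 = 6 − 0 = 6

6 days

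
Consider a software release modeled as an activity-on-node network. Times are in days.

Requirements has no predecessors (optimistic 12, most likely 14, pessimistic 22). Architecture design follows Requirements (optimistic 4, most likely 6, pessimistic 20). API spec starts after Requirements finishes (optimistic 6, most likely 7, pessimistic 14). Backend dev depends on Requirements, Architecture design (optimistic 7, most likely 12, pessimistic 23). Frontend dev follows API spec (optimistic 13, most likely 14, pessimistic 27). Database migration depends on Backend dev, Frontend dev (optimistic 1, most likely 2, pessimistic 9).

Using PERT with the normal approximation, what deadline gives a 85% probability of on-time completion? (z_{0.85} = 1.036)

45.6 days

te_Requirements = (12 + 4·14 + 22)/6 = 90/6 = 15; σ²_Requirements = ((22−12)/6)² = 2.778
te_Architecture design = (4 + 4·6 + 20)/6 = 48/6 = 8; σ²_Architecture design = ((20−4)/6)² = 7.111
te_API spec = (6 + 4·7 + 14)/6 = 48/6 = 8; σ²_API spec = ((14−6)/6)² = 1.778
te_Backend dev = (7 + 4·12 + 23)/6 = 78/6 = 13; σ²_Backend dev = ((23−7)/6)² = 7.111
te_Frontend dev = (13 + 4·14 + 27)/6 = 96/6 = 16; σ²_Frontend dev = ((27−13)/6)² = 5.444
te_Database migration = (1 + 4·2 + 9)/6 = 18/6 = 3; σ²_Database migration = ((9−1)/6)² = 1.778

Forward pass:
ES_Requirements = 0; EF_Requirements = 15
ES_Architecture design = 15; EF_Architecture design = 15+8 = 23
ES_API spec = 15; EF_API spec = 15+8 = 23
ES_Backend dev = max(EF_Requirements=15, EF_Architecture design=23) = 23; EF_Backend dev = 23+13 = 36
ES_Frontend dev = 23; EF_Frontend dev = 23+16 = 39
ES_Database migration = max(EF_Backend dev=36, EF_Frontend dev=39) = 39; EF_Database migration = 39+3 = 42
Expected project duration μ = 42 days. Critical path: Requirements → API spec → Frontend dev → Database migration.

Variance along critical path = 2.778 + 1.778 + 5.444 + 1.778 = 11.778; σ = 3.432 days.
D = μ + z·σ = 42 + 1.036·3.432 = 45.6 days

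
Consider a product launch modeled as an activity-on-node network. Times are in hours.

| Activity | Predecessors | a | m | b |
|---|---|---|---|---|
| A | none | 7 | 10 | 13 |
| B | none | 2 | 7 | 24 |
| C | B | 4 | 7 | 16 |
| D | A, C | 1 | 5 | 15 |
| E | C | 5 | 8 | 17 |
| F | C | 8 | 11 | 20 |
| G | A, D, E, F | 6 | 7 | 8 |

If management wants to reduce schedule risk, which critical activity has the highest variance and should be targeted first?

te_A = (7 + 4·10 + 13)/6 = 60/6 = 10; σ²_A = ((13−7)/6)² = 1.000
te_B = (2 + 4·7 + 24)/6 = 54/6 = 9; σ²_B = ((24−2)/6)² = 13.444
te_C = (4 + 4·7 + 16)/6 = 48/6 = 8; σ²_C = ((16−4)/6)² = 4.000
te_D = (1 + 4·5 + 15)/6 = 36/6 = 6; σ²_D = ((15−1)/6)² = 5.444
te_E = (5 + 4·8 + 17)/6 = 54/6 = 9; σ²_E = ((17−5)/6)² = 4.000
te_F = (8 + 4·11 + 20)/6 = 72/6 = 12; σ²_F = ((20−8)/6)² = 4.000
te_G = (6 + 4·7 + 8)/6 = 42/6 = 7; σ²_G = ((8−6)/6)² = 0.111

Forward pass:
ES_A = 0; EF_A = 10
ES_B = 0; EF_B = 9
ES_C = 9; EF_C = 9+8 = 17
ES_D = max(EF_A=10, EF_C=17) = 17; EF_D = 17+6 = 23
ES_E = 17; EF_E = 17+9 = 26
ES_F = 17; EF_F = 17+12 = 29
ES_G = max(EF_A=10, EF_D=23, EF_E=26, EF_F=29) = 29; EF_G = 29+7 = 36
Expected project duration μ = 36 hours. Critical path: B → C → F → G.

Variances on critical path: σ²_B=13.444, σ²_C=4.000, σ²_F=4.000, σ²_G=0.111.
Largest is σ²_B = 13.444.

B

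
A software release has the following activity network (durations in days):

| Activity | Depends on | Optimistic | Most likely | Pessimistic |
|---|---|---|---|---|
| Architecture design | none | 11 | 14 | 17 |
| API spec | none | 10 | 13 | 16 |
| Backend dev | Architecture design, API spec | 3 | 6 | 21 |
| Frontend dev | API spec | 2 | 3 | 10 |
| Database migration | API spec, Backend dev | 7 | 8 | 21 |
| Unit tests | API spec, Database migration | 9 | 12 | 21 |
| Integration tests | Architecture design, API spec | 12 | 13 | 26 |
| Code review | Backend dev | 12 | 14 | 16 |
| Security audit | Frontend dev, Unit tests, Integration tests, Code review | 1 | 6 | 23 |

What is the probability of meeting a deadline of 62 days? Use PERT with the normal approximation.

0.942

te_Architecture design = (11 + 4·14 + 17)/6 = 84/6 = 14; σ²_Architecture design = ((17−11)/6)² = 1.000
te_API spec = (10 + 4·13 + 16)/6 = 78/6 = 13; σ²_API spec = ((16−10)/6)² = 1.000
te_Backend dev = (3 + 4·6 + 21)/6 = 48/6 = 8; σ²_Backend dev = ((21−3)/6)² = 9.000
te_Frontend dev = (2 + 4·3 + 10)/6 = 24/6 = 4; σ²_Frontend dev = ((10−2)/6)² = 1.778
te_Database migration = (7 + 4·8 + 21)/6 = 60/6 = 10; σ²_Database migration = ((21−7)/6)² = 5.444
te_Unit tests = (9 + 4·12 + 21)/6 = 78/6 = 13; σ²_Unit tests = ((21−9)/6)² = 4.000
te_Integration tests = (12 + 4·13 + 26)/6 = 90/6 = 15; σ²_Integration tests = ((26−12)/6)² = 5.444
te_Code review = (12 + 4·14 + 16)/6 = 84/6 = 14; σ²_Code review = ((16−12)/6)² = 0.444
te_Security audit = (1 + 4·6 + 23)/6 = 48/6 = 8; σ²_Security audit = ((23−1)/6)² = 13.444

Forward pass:
ES_Architecture design = 0; EF_Architecture design = 14
ES_API spec = 0; EF_API spec = 13
ES_Backend dev = max(EF_Architecture design=14, EF_API spec=13) = 14; EF_Backend dev = 14+8 = 22
ES_Frontend dev = 13; EF_Frontend dev = 13+4 = 17
ES_Database migration = max(EF_API spec=13, EF_Backend dev=22) = 22; EF_Database migration = 22+10 = 32
ES_Unit tests = max(EF_API spec=13, EF_Database migration=32) = 32; EF_Unit tests = 32+13 = 45
ES_Integration tests = max(EF_Architecture design=14, EF_API spec=13) = 14; EF_Integration tests = 14+15 = 29
ES_Code review = 22; EF_Code review = 22+14 = 36
ES_Security audit = max(EF_Frontend dev=17, EF_Unit tests=45, EF_Integration tests=29, EF_Code review=36) = 45; EF_Security audit = 45+8 = 53
Expected project duration μ = 53 days. Critical path: Architecture design → Backend dev → Database migration → Unit tests → Security audit.

Variance along critical path = 1.000 + 9.000 + 5.444 + 4.000 + 13.444 = 32.889; σ = √32.889 = 5.735 days.
Z = (62 − 53) / 5.735 = 1.569
P(T ≤ 62) = Φ(1.569) ≈ 0.942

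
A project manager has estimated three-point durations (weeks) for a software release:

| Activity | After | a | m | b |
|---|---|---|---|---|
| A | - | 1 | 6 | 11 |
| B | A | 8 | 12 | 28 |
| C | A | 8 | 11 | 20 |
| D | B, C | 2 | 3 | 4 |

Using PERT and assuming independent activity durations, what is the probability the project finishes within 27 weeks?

0.857

te_A = (1 + 4·6 + 11)/6 = 36/6 = 6; σ²_A = ((11−1)/6)² = 2.778
te_B = (8 + 4·12 + 28)/6 = 84/6 = 14; σ²_B = ((28−8)/6)² = 11.111
te_C = (8 + 4·11 + 20)/6 = 72/6 = 12; σ²_C = ((20−8)/6)² = 4.000
te_D = (2 + 4·3 + 4)/6 = 18/6 = 3; σ²_D = ((4−2)/6)² = 0.111

Forward pass:
ES_A = 0; EF_A = 6
ES_B = 6; EF_B = 6+14 = 20
ES_C = 6; EF_C = 6+12 = 18
ES_D = max(EF_B=20, EF_C=18) = 20; EF_D = 20+3 = 23
Expected project duration μ = 23 weeks. Critical path: A → B → D.

Variance along critical path = 2.778 + 11.111 + 0.111 = 14.000; σ = √14.000 = 3.742 weeks.
Z = (27 − 23) / 3.742 = 1.069
P(T ≤ 27) = Φ(1.069) ≈ 0.857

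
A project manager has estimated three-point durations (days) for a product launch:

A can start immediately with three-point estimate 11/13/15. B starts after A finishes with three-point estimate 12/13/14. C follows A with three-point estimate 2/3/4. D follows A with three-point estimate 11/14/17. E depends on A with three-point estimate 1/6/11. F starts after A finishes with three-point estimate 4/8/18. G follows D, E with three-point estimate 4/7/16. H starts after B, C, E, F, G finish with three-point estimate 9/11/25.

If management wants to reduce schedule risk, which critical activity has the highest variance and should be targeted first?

H

te_A = (11 + 4·13 + 15)/6 = 78/6 = 13; σ²_A = ((15−11)/6)² = 0.444
te_B = (12 + 4·13 + 14)/6 = 78/6 = 13; σ²_B = ((14−12)/6)² = 0.111
te_C = (2 + 4·3 + 4)/6 = 18/6 = 3; σ²_C = ((4−2)/6)² = 0.111
te_D = (11 + 4·14 + 17)/6 = 84/6 = 14; σ²_D = ((17−11)/6)² = 1.000
te_E = (1 + 4·6 + 11)/6 = 36/6 = 6; σ²_E = ((11−1)/6)² = 2.778
te_F = (4 + 4·8 + 18)/6 = 54/6 = 9; σ²_F = ((18−4)/6)² = 5.444
te_G = (4 + 4·7 + 16)/6 = 48/6 = 8; σ²_G = ((16−4)/6)² = 4.000
te_H = (9 + 4·11 + 25)/6 = 78/6 = 13; σ²_H = ((25−9)/6)² = 7.111

Forward pass:
ES_A = 0; EF_A = 13
ES_B = 13; EF_B = 13+13 = 26
ES_C = 13; EF_C = 13+3 = 16
ES_D = 13; EF_D = 13+14 = 27
ES_E = 13; EF_E = 13+6 = 19
ES_F = 13; EF_F = 13+9 = 22
ES_G = max(EF_D=27, EF_E=19) = 27; EF_G = 27+8 = 35
ES_H = max(EF_B=26, EF_C=16, EF_E=19, EF_F=22, EF_G=35) = 35; EF_H = 35+13 = 48
Expected project duration μ = 48 days. Critical path: A → D → G → H.

Variances on critical path: σ²_A=0.444, σ²_D=1.000, σ²_G=4.000, σ²_H=7.111.
Largest is σ²_H = 7.111.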